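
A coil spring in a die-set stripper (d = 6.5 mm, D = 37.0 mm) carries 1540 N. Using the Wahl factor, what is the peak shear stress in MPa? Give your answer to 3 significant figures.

Spring index C = D/d = 37.0/6.5 = 5.6923
K_W = (4C−1)/(4C−4) + 0.615/C = 21.769/18.769 + 0.1080 = 1.2679
τ₀ = 8FD/(πd³) = 8·1540·37.0/(π·6.5³) = 455840/862.76 = 528.35 MPa
τ_max = K·τ₀ = 1.2679 × 528.35 = 669.88 MPa

670 MPa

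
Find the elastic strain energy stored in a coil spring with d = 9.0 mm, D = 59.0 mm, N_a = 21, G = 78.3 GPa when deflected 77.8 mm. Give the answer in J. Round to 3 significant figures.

45.1 J

k = Gd⁴/(8D³N_a) = (78.3×10³)(9.0⁴)/(8·59.0³·21) = 14.889 N/mm
U = ½kδ² = 0.5 × 14.889 × 77.8² = 45060 N·mm = 45.06 J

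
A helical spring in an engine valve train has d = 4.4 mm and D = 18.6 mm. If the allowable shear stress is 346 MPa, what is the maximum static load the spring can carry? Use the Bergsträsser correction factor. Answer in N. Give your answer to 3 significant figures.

458 N

C = D/d = 18.6/4.4 = 4.2273
K_B = (4C+2)/(4C−3) = 18.909/13.909 = 1.3595
τ_max = K·8FD/(πd³) → F_max = τ_allow·πd³/(8DK)
F_max = 346·π·4.4³/(8·18.6·1.3595) = 92594/202.29 = 457.73 N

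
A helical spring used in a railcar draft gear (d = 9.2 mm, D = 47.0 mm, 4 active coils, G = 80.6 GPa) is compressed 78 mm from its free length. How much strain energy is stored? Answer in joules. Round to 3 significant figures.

k = Gd⁴/(8D³N_a) = (80.6×10³)(9.2⁴)/(8·47.0³·4) = 173.8 N/mm
U = ½kδ² = 0.5 × 173.8 × 78² = 5.2869e+05 N·mm = 528.69 J

529 J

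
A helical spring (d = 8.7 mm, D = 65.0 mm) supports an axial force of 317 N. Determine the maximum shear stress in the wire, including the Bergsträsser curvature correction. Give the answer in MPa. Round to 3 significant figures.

Spring index C = D/d = 65.0/8.7 = 7.4713
K_B = (4C+2)/(4C−3) = 31.885/26.885 = 1.1860
τ₀ = 8FD/(πd³) = 8·317·65.0/(π·8.7³) = 164840/2068.7 = 79.681 MPa
τ_max = K·τ₀ = 1.1860 × 79.681 = 94.5 MPa

94.5 MPa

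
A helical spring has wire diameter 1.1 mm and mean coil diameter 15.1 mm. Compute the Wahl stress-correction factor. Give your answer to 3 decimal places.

C = D/d = 15.1/1.1 = 13.7273
K_W = (4C−1)/(4C−4) + 0.615/C = 53.909/50.909 + 0.0448 = 1.1037

1.104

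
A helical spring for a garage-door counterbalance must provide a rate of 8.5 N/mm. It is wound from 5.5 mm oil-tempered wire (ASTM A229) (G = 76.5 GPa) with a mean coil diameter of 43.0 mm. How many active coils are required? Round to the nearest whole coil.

13

N_a = Gd⁴/(8D³k) = (76.5×10³ × 5.5⁴)/(8 × 43.0³ × 8.5)
    = 7.00023e+07 / 5.40648e+06 = 12.95 → 13 coils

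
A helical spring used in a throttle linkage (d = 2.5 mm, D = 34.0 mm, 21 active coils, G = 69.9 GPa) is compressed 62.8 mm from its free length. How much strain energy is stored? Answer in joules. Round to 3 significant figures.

0.815 J

k = Gd⁴/(8D³N_a) = (69.9×10³)(2.5⁴)/(8·34.0³·21) = 0.41351 N/mm
U = ½kδ² = 0.5 × 0.41351 × 62.8² = 815.42 N·mm = 0.81542 J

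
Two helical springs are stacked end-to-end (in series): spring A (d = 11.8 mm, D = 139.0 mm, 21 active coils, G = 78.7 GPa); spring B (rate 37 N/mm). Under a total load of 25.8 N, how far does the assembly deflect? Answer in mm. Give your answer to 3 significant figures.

8.33 mm

k_A = Gd⁴/(8D³N_a) = (78.7×10³)(11.8⁴)/(8·139.0³·21) = 3.3818 N/mm
Series: 1/k_eq = 1/3.3818 + 1/37 = 0.32273; k_eq = 3.0986 N/mm
δ = F/k_eq = 25.8/3.0986 = 8.3264 mm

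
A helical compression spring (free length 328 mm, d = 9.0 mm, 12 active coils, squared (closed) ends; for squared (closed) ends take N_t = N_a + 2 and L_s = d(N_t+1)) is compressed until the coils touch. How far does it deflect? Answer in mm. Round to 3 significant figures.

N_t = 14; L_s = 9.0·15 = 135 mm
δ_solid = L₀ − L_s = 328 − 135 = 193 mm

193 mm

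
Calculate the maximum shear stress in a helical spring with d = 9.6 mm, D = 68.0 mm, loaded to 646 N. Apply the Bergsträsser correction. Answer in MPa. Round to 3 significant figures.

Spring index C = D/d = 68.0/9.6 = 7.0833
K_B = (4C+2)/(4C−3) = 30.333/25.333 = 1.1974
τ₀ = 8FD/(πd³) = 8·646·68.0/(π·9.6³) = 351424/2779.5 = 126.44 MPa
τ_max = K·τ₀ = 1.1974 × 126.44 = 151.39 MPa

151 MPa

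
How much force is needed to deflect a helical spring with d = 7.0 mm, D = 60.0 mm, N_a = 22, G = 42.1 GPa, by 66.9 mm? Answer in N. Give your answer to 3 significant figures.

178 N

k = Gd⁴/(8D³N_a) = (42.1×10³)(7.0⁴)/(8·60.0³·22) = 2.6589 N/mm
F = k·δ = 2.6589 × 66.9 = 177.88 N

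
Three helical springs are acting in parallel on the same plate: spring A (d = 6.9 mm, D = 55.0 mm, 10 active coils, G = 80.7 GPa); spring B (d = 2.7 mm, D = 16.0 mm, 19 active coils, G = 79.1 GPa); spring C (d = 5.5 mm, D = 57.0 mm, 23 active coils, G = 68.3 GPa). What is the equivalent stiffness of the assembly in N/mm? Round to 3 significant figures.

22.3 N/mm

k_A = Gd⁴/(8D³N_a) = (80.7×10³)(6.9⁴)/(8·55.0³·10) = 13.743 N/mm
k_B = Gd⁴/(8D³N_a) = (79.1×10³)(2.7⁴)/(8·16.0³·19) = 6.7519 N/mm
k_C = Gd⁴/(8D³N_a) = (68.3×10³)(5.5⁴)/(8·57.0³·23) = 1.8341 N/mm
Parallel: k_eq = 13.743 + 6.7519 + 1.8341 = 22.329 N/mm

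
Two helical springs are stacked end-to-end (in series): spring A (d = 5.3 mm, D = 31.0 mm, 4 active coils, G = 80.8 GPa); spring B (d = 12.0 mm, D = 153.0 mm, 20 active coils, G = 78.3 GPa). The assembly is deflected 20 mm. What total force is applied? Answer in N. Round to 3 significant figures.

k_A = Gd⁴/(8D³N_a) = (80.8×10³)(5.3⁴)/(8·31.0³·4) = 66.877 N/mm
k_B = Gd⁴/(8D³N_a) = (78.3×10³)(12.0⁴)/(8·153.0³·20) = 2.8333 N/mm
Series: 1/k_eq = 1/66.877 + 1/2.8333 = 0.3679; k_eq = 2.7181 N/mm
F = k_eq·δ = 2.7181·20 = 54.363 N

54.4 N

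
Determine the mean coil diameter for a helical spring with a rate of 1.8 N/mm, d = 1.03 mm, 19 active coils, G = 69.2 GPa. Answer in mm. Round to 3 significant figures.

6.58 mm

D = (Gd⁴/(8N_a·k))^(1/3) = (69.2×10³·1.03⁴/(8·19·1.8))^(1/3)
  = (284.668)^(1/3) = 6.5783 mm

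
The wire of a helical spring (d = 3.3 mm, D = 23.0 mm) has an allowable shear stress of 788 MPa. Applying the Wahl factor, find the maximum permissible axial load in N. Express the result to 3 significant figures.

398 N

C = D/d = 23.0/3.3 = 6.9697
K_W = (4C−1)/(4C−4) + 0.615/C = 26.879/23.879 + 0.0882 = 1.2139
τ_max = K·8FD/(πd³) → F_max = τ_allow·πd³/(8DK)
F_max = 788·π·3.3³/(8·23.0·1.2139) = 88965/223.35 = 398.31 N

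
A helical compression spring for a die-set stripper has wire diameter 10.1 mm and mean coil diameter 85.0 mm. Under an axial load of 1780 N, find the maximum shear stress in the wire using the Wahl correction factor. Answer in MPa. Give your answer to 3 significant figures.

439 MPa

Spring index C = D/d = 85.0/10.1 = 8.4158
K_W = (4C−1)/(4C−4) + 0.615/C = 32.663/29.663 + 0.0731 = 1.1742
τ₀ = 8FD/(πd³) = 8·1780·85.0/(π·10.1³) = 1.2104e+06/3236.8 = 373.95 MPa
τ_max = K·τ₀ = 1.1742 × 373.95 = 439.1 MPa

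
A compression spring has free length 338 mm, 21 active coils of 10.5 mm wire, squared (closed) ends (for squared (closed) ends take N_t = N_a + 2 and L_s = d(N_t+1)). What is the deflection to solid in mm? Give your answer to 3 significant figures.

N_t = 23; L_s = 10.5·24 = 252 mm
δ_solid = L₀ − L_s = 338 − 252 = 86 mm

86.0 mm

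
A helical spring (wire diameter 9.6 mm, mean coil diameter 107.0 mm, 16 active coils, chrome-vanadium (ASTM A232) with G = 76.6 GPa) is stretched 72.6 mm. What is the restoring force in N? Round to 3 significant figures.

k = Gd⁴/(8D³N_a) = (76.6×10³)(9.6⁴)/(8·107.0³·16) = 4.1491 N/mm
F = k·δ = 4.1491 × 72.6 = 301.22 N

301 N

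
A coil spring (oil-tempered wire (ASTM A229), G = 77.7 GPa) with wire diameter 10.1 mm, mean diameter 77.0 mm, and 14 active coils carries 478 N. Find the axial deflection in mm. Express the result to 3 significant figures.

30.2 mm

k = Gd⁴/(8D³N_a) = (77.7×10³)(10.1⁴)/(8·77.0³·14) = 15.813 N/mm
δ = F/k = 478 / 15.813 = 30.228 mm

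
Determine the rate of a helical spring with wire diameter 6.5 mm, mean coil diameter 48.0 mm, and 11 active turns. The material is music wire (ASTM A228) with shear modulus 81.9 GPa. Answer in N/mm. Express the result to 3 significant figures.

k = Gd⁴/(8D³N_a) = (81.9×10³ × 6.5⁴) / (8 × 48.0³ × 11)
  = 1.46197e+08 / 9.7321e+06 = 15.022 N/mm

15.0 N/mm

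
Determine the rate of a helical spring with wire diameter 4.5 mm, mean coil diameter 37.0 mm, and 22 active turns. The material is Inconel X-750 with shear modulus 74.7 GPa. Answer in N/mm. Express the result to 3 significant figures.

k = Gd⁴/(8D³N_a) = (74.7×10³ × 4.5⁴) / (8 × 37.0³ × 22)
  = 3.06317e+07 / 8.91493e+06 = 3.436 N/mm

3.44 N/mm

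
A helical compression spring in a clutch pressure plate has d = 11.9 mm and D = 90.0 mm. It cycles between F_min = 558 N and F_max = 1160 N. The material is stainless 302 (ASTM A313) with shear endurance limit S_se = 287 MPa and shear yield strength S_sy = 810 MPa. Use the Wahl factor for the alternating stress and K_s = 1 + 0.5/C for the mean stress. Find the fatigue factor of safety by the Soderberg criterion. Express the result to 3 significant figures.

3.08

C = D/d = 90.0/11.9 = 7.5630; K_W = (4C−1)/(4C−4)+0.615/C = 1.1956; K_s = 1+0.5/C = 1.0661
F_a = (F_max−F_min)/2 = 301 N; F_m = (F_max+F_min)/2 = 859 N
τ_a = K_W·8F_aD/(πd³) = 1.1956 × 40.936 = 48.943 MPa
τ_m = K_s·8F_mD/(πd³) = 1.0661 × 116.82 = 124.55 MPa
Soderberg: 1/n_f = τ_a/S_se + τ_m/S_sy = 48.943/287 + 124.55/810 = 0.17053 + 0.15376 = 0.3243
n_f = 1/0.3243 = 3.084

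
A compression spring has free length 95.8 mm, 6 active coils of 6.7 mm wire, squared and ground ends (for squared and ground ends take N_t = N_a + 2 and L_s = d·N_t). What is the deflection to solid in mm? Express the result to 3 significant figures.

N_t = 8; L_s = 6.7·8 = 53.6 mm
δ_solid = L₀ − L_s = 95.8 − 53.6 = 42.2 mm

42.2 mm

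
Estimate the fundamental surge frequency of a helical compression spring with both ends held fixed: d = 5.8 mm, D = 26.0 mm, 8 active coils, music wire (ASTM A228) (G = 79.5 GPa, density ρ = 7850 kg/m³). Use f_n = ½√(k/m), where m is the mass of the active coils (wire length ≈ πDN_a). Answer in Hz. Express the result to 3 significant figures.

k = Gd⁴/(8D³N_a) = (79.5×10³)(5.8⁴)/(8·26.0³·8) = 79.98 N/mm = 79980 N/m
Wire length L = πDN_a = π·26.0·8 = 653.45 mm
m = ρ·(πd²/4)·L = 7850 × 26.421×10⁻⁶ m² × 0.65345 m = 0.13553 kg
f_n = ½√(k/m) = 0.5·√(79980/0.13553) = 0.5·√(5.9013e+05) = 384.1 Hz

384 Hz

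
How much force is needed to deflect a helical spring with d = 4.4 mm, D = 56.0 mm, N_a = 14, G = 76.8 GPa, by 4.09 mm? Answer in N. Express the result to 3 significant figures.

k = Gd⁴/(8D³N_a) = (76.8×10³)(4.4⁴)/(8·56.0³·14) = 1.4635 N/mm
F = k·δ = 1.4635 × 4.09 = 5.9857 N

5.99 N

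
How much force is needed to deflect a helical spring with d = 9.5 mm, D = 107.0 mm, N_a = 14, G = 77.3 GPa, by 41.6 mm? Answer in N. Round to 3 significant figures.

191 N

k = Gd⁴/(8D³N_a) = (77.3×10³)(9.5⁴)/(8·107.0³·14) = 4.5889 N/mm
F = k·δ = 4.5889 × 41.6 = 190.9 N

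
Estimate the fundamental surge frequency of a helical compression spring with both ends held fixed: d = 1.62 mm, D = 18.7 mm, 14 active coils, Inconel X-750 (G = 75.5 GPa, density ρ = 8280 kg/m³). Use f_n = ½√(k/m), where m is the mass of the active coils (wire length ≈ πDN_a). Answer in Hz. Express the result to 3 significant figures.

112 Hz

k = Gd⁴/(8D³N_a) = (75.5×10³)(1.62⁴)/(8·18.7³·14) = 0.71001 N/mm = 710.01 N/m
Wire length L = πDN_a = π·18.7·14 = 822.47 mm
m = ρ·(πd²/4)·L = 8280 × 2.0612×10⁻⁶ m² × 0.82247 m = 0.014037 kg
f_n = ½√(k/m) = 0.5·√(710.01/0.014037) = 0.5·√(50582) = 112.45 Hz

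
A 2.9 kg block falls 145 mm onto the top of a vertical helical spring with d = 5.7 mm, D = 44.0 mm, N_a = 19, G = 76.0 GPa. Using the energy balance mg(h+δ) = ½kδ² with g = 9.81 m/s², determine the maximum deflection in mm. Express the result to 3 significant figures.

41.4 mm

k = Gd⁴/(8D³N_a) = (76.0×10³)(5.7⁴)/(8·44.0³·19) = 6.196 N/mm
W = mg = 2.9 × 9.81 = 28.449 N
½kδ² − Wδ − Wh = 0 → δ = (W + √(W² + 2kWh))/k
δ = (28.449 + √(809.35 + 51118.3))/6.196 = (28.449 + 227.88)/6.196 = 41.369 mm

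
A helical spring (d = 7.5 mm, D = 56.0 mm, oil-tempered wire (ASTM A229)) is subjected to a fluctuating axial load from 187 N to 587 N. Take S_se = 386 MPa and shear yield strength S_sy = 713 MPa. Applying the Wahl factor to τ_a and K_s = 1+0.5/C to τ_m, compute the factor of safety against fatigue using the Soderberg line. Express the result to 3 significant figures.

C = D/d = 56.0/7.5 = 7.4667; K_W = (4C−1)/(4C−4)+0.615/C = 1.1983; K_s = 1+0.5/C = 1.0670
F_a = (F_max−F_min)/2 = 200 N; F_m = (F_max+F_min)/2 = 387 N
τ_a = K_W·8F_aD/(πd³) = 1.1983 × 67.604 = 81.013 MPa
τ_m = K_s·8F_mD/(πd³) = 1.0670 × 130.81 = 139.57 MPa
Soderberg: 1/n_f = τ_a/S_se + τ_m/S_sy = 81.013/386 + 139.57/713 = 0.20988 + 0.19576 = 0.40564
n_f = 1/0.40564 = 2.465

2.47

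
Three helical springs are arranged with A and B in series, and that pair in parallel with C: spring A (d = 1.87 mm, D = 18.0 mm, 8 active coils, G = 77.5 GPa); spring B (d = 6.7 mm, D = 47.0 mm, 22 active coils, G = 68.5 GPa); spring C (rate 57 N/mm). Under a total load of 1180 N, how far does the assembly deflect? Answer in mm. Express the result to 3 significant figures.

20.0 mm

k_A = Gd⁴/(8D³N_a) = (77.5×10³)(1.87⁴)/(8·18.0³·8) = 2.539 N/mm
k_B = Gd⁴/(8D³N_a) = (68.5×10³)(6.7⁴)/(8·47.0³·22) = 7.5541 N/mm
Springs A,B series: k_AB = 1/(1/2.539+1/7.5541) = 1.9003 N/mm; parallel with C: k_eq = 1.9003+57 = 58.9 N/mm
δ = F/k_eq = 1180/58.9 = 20.034 mm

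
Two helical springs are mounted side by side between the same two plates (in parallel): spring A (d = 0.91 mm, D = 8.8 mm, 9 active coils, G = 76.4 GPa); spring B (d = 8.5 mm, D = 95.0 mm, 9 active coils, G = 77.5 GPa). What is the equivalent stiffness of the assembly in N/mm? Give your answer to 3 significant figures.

k_A = Gd⁴/(8D³N_a) = (76.4×10³)(0.91⁴)/(8·8.8³·9) = 1.0678 N/mm
k_B = Gd⁴/(8D³N_a) = (77.5×10³)(8.5⁴)/(8·95.0³·9) = 6.5535 N/mm
Parallel: k_eq = 1.0678 + 6.5535 = 7.6213 N/mm

7.62 N/mm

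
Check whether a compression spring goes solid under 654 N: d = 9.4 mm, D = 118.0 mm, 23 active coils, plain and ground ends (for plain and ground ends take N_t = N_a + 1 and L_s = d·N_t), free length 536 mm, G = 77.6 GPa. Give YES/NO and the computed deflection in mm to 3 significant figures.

YES, δ = 326 mm

k = Gd⁴/(8D³N_a) = (77.6×10³)(9.4⁴)/(8·118.0³·23) = 2.0041 N/mm
N_t = 24; L_s = 9.4·24 = 225.6 mm; δ_solid = L₀ − L_s = 536 − 225.6 = 310.4 mm
δ = F/k = 654/2.0041 = 326.34 mm
δ ≥ δ_solid → spring goes solid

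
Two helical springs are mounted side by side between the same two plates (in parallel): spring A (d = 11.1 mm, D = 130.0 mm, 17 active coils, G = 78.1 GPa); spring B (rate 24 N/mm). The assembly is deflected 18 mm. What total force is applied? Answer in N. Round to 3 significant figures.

503 N

k_A = Gd⁴/(8D³N_a) = (78.1×10³)(11.1⁴)/(8·130.0³·17) = 3.968 N/mm
Parallel: k_eq = 3.968 + 24 = 27.968 N/mm
F = k_eq·δ = 27.968·18 = 503.42 N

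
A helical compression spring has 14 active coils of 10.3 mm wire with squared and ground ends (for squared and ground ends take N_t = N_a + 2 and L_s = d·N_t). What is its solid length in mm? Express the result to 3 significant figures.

165 mm

squared and ground ends: N_t = N_a + 2 = 14 + 2 = 16
L_s = d·N_t = 10.3 × 16 = 164.8 mm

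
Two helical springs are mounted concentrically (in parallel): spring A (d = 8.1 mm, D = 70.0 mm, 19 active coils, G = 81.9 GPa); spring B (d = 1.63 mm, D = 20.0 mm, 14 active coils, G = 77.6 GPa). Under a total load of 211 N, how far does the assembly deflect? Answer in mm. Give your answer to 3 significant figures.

28.6 mm

k_A = Gd⁴/(8D³N_a) = (81.9×10³)(8.1⁴)/(8·70.0³·19) = 6.7622 N/mm
k_B = Gd⁴/(8D³N_a) = (77.6×10³)(1.63⁴)/(8·20.0³·14) = 0.61137 N/mm
Parallel: k_eq = 6.7622 + 0.61137 = 7.3735 N/mm
δ = F/k_eq = 211/7.3735 = 28.616 mm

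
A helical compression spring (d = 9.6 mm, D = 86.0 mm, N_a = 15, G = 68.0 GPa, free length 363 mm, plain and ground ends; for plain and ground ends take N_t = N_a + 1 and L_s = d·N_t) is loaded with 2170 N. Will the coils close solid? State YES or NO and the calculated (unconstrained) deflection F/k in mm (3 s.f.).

YES, δ = 287 mm

k = Gd⁴/(8D³N_a) = (68.0×10³)(9.6⁴)/(8·86.0³·15) = 7.5669 N/mm
N_t = 16; L_s = 9.6·16 = 153.6 mm; δ_solid = L₀ − L_s = 363 − 153.6 = 209.4 mm
δ = F/k = 2170/7.5669 = 286.78 mm
δ ≥ δ_solid → spring goes solid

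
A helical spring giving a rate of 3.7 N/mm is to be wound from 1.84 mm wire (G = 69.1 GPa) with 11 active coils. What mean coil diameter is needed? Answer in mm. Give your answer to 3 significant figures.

D = (Gd⁴/(8N_a·k))^(1/3) = (69.1×10³·1.84⁴/(8·11·3.7))^(1/3)
  = (2432.57)^(1/3) = 13.4489 mm

13.4 mm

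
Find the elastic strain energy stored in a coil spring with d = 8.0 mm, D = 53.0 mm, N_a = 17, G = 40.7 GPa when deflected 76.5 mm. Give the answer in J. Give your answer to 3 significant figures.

k = Gd⁴/(8D³N_a) = (40.7×10³)(8.0⁴)/(8·53.0³·17) = 8.2336 N/mm
U = ½kδ² = 0.5 × 8.2336 × 76.5² = 24092 N·mm = 24.092 J

24.1 J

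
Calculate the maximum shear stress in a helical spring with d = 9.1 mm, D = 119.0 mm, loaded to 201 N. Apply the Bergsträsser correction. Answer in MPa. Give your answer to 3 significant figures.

89.0 MPa

Spring index C = D/d = 119.0/9.1 = 13.0769
K_B = (4C+2)/(4C−3) = 54.308/49.308 = 1.1014
τ₀ = 8FD/(πd³) = 8·201·119.0/(π·9.1³) = 191352/2367.4 = 80.827 MPa
τ_max = K·τ₀ = 1.1014 × 80.827 = 89.024 MPa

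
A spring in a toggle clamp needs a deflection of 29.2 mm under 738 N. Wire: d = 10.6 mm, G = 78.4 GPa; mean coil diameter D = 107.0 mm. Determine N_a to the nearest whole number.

4

Required rate k = F/δ = 738/29.2 = 25.274 N/mm
N_a = Gd⁴/(8D³k) = (78.4×10³ × 10.6⁴)/(8 × 107.0³ × 25.274)
    = 9.89782e+08 / 2.47694e+08 = 3.996 → 4 coils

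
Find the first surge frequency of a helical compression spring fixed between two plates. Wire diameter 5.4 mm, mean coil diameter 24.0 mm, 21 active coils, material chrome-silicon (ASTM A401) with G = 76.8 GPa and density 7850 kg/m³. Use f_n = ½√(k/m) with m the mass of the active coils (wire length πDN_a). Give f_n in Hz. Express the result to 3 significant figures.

k = Gd⁴/(8D³N_a) = (76.8×10³)(5.4⁴)/(8·24.0³·21) = 28.119 N/mm = 28119 N/m
Wire length L = πDN_a = π·24.0·21 = 1583.4 mm
m = ρ·(πd²/4)·L = 7850 × 22.902×10⁻⁶ m² × 1.5834 m = 0.28466 kg
f_n = ½√(k/m) = 0.5·√(28119/0.28466) = 0.5·√(98779) = 157.15 Hz

157 Hz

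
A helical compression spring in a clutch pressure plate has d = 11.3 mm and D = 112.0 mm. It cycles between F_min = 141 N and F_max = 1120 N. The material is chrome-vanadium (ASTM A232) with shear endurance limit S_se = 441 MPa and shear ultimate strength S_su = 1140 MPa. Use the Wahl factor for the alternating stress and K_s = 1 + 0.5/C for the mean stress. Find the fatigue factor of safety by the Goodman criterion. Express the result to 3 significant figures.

2.73

C = D/d = 112.0/11.3 = 9.9115; K_W = (4C−1)/(4C−4)+0.615/C = 1.1462; K_s = 1+0.5/C = 1.0504
F_a = (F_max−F_min)/2 = 489.5 N; F_m = (F_max+F_min)/2 = 630.5 N
τ_a = K_W·8F_aD/(πd³) = 1.1462 × 96.755 = 110.9 MPa
τ_m = K_s·8F_mD/(πd³) = 1.0504 × 124.63 = 130.91 MPa
Goodman: 1/n_f = τ_a/S_se + τ_m/S_su = 110.9/441 + 130.91/1140 = 0.25148 + 0.11484 = 0.36631
n_f = 1/0.36631 = 2.73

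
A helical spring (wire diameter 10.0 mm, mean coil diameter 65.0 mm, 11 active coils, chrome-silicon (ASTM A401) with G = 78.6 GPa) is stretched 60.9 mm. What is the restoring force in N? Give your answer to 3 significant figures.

k = Gd⁴/(8D³N_a) = (78.6×10³)(10.0⁴)/(8·65.0³·11) = 32.524 N/mm
F = k·δ = 32.524 × 60.9 = 1980.7 N

1980 N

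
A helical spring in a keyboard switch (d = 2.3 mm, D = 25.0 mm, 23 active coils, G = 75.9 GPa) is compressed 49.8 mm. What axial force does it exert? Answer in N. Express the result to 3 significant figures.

k = Gd⁴/(8D³N_a) = (75.9×10³)(2.3⁴)/(8·25.0³·23) = 0.73878 N/mm
F = k·δ = 0.73878 × 49.8 = 36.791 N

36.8 N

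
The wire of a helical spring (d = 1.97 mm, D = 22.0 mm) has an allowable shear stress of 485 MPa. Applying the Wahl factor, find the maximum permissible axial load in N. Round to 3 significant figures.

58.6 N

C = D/d = 22.0/1.97 = 11.1675
K_W = (4C−1)/(4C−4) + 0.615/C = 43.670/40.670 + 0.0551 = 1.1288
τ_max = K·8FD/(πd³) → F_max = τ_allow·πd³/(8DK)
F_max = 485·π·1.97³/(8·22.0·1.1288) = 11649/198.67 = 58.634 N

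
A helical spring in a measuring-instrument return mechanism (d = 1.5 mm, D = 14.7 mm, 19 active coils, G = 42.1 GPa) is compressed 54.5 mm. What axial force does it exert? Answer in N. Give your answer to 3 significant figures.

24.1 N

k = Gd⁴/(8D³N_a) = (42.1×10³)(1.5⁴)/(8·14.7³·19) = 0.44142 N/mm
F = k·δ = 0.44142 × 54.5 = 24.057 N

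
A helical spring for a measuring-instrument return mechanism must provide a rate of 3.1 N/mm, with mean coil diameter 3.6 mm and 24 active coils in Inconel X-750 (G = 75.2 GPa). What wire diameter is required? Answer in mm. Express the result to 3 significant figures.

d = (8D³N_a·k / G)^(1/4) = (8·3.6³·24·3.1 / (75.2×10³))^0.25
  = (0.36928)^0.25 = 0.7795 mm

0.780 mm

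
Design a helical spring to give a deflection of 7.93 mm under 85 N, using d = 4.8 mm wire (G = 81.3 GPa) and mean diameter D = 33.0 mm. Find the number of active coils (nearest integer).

Required rate k = F/δ = 85/7.93 = 10.719 N/mm
N_a = Gd⁴/(8D³k) = (81.3×10³ × 4.8⁴)/(8 × 33.0³ × 10.719)
    = 4.31574e+07 / 3.08161e+06 = 14 → 14 coils

14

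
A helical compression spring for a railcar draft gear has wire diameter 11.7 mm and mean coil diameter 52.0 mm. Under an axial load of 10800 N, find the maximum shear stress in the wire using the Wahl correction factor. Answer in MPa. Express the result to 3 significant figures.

Spring index C = D/d = 52.0/11.7 = 4.4444
K_W = (4C−1)/(4C−4) + 0.615/C = 16.778/13.778 + 0.1384 = 1.3561
τ₀ = 8FD/(πd³) = 8·10800·52.0/(π·11.7³) = 4.4928e+06/5031.6 = 892.91 MPa
τ_max = K·τ₀ = 1.3561 × 892.91 = 1210.9 MPa

1210 MPa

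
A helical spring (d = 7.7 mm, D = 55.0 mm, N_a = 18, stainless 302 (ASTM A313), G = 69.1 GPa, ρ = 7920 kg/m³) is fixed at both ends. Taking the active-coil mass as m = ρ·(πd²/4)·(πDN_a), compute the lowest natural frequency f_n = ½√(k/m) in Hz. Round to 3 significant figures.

47.0 Hz

k = Gd⁴/(8D³N_a) = (69.1×10³)(7.7⁴)/(8·55.0³·18) = 10.139 N/mm = 10139 N/m
Wire length L = πDN_a = π·55.0·18 = 3110.2 mm
m = ρ·(πd²/4)·L = 7920 × 46.566×10⁻⁶ m² × 3.1102 m = 1.147 kg
f_n = ½√(k/m) = 0.5·√(10139/1.147) = 0.5·√(8839.1) = 47.008 Hz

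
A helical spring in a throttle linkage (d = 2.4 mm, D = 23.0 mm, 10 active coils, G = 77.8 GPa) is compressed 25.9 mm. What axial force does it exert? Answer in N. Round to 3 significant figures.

68.7 N

k = Gd⁴/(8D³N_a) = (77.8×10³)(2.4⁴)/(8·23.0³·10) = 2.6519 N/mm
F = k·δ = 2.6519 × 25.9 = 68.683 N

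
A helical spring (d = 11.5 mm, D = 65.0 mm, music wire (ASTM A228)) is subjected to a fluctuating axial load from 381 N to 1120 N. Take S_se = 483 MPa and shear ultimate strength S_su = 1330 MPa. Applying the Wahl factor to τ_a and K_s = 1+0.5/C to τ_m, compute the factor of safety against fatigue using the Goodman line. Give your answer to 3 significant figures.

C = D/d = 65.0/11.5 = 5.6522; K_W = (4C−1)/(4C−4)+0.615/C = 1.2700; K_s = 1+0.5/C = 1.0885
F_a = (F_max−F_min)/2 = 369.5 N; F_m = (F_max+F_min)/2 = 750.5 N
τ_a = K_W·8F_aD/(πd³) = 1.2700 × 40.214 = 51.072 MPa
τ_m = K_s·8F_mD/(πd³) = 1.0885 × 81.679 = 88.904 MPa
Goodman: 1/n_f = τ_a/S_se + τ_m/S_su = 51.072/483 + 88.904/1330 = 0.10574 + 0.06685 = 0.17259
n_f = 1/0.17259 = 5.794

5.79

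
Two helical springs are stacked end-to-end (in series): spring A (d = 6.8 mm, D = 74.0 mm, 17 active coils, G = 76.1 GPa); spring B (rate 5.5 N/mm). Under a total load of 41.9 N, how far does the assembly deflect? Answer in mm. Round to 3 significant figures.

k_A = Gd⁴/(8D³N_a) = (76.1×10³)(6.8⁴)/(8·74.0³·17) = 2.9525 N/mm
Series: 1/k_eq = 1/2.9525 + 1/5.5 = 0.52052; k_eq = 1.9212 N/mm
δ = F/k_eq = 41.9/1.9212 = 21.81 mm

21.8 mm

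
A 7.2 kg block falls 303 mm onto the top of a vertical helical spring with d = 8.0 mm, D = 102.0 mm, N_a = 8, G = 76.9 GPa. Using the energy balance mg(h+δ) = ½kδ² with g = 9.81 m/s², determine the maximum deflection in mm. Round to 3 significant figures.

k = Gd⁴/(8D³N_a) = (76.9×10³)(8.0⁴)/(8·102.0³·8) = 4.6377 N/mm
W = mg = 7.2 × 9.81 = 70.632 N
½kδ² − Wδ − Wh = 0 → δ = (W + √(W² + 2kWh))/k
δ = (70.632 + √(4988.9 + 198509))/4.6377 = (70.632 + 451.11)/4.6377 = 112.5 mm

112 mm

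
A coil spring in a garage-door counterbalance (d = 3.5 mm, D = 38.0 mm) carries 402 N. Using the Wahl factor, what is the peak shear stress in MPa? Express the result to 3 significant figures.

Spring index C = D/d = 38.0/3.5 = 10.8571
K_W = (4C−1)/(4C−4) + 0.615/C = 42.429/39.429 + 0.0566 = 1.1327
τ₀ = 8FD/(πd³) = 8·402·38.0/(π·3.5³) = 122208/134.7 = 907.29 MPa
τ_max = K·τ₀ = 1.1327 × 907.29 = 1027.7 MPa

1030 MPa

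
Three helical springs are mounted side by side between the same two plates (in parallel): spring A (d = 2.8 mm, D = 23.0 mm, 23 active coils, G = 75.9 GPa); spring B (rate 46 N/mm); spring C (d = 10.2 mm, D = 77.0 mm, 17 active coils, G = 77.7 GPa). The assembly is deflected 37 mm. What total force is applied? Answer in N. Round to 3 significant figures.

2280 N

k_A = Gd⁴/(8D³N_a) = (75.9×10³)(2.8⁴)/(8·23.0³·23) = 2.0839 N/mm
k_C = Gd⁴/(8D³N_a) = (77.7×10³)(10.2⁴)/(8·77.0³·17) = 13.546 N/mm
Parallel: k_eq = 2.0839 + 46 + 13.546 = 61.63 N/mm
F = k_eq·δ = 61.63·37 = 2280.3 N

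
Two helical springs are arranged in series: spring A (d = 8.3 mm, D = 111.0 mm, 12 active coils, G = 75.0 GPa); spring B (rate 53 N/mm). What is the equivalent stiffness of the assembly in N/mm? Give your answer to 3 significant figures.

2.58 N/mm

k_A = Gd⁴/(8D³N_a) = (75.0×10³)(8.3⁴)/(8·111.0³·12) = 2.711 N/mm
Series: 1/k_eq = 1/2.711 + 1/53 = 0.38773; k_eq = 2.5791 N/mm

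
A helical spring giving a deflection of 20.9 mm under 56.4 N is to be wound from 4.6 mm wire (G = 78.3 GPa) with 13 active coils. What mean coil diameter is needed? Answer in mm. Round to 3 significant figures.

Required rate k = F/δ = 56.4/20.9 = 2.6986 N/mm
D = (Gd⁴/(8N_a·k))^(1/3) = (78.3×10³·4.6⁴/(8·13·2.6986))^(1/3)
  = (124919)^(1/3) = 49.9891 mm

50.0 mm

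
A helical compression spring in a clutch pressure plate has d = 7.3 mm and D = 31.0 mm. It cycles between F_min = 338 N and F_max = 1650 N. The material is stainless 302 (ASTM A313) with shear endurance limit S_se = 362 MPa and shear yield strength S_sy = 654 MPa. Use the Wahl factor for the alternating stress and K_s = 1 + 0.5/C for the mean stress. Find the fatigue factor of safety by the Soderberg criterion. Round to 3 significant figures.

1.18

C = D/d = 31.0/7.3 = 4.2466; K_W = (4C−1)/(4C−4)+0.615/C = 1.3758; K_s = 1+0.5/C = 1.1177
F_a = (F_max−F_min)/2 = 656 N; F_m = (F_max+F_min)/2 = 994 N
τ_a = K_W·8F_aD/(πd³) = 1.3758 × 133.12 = 183.15 MPa
τ_m = K_s·8F_mD/(πd³) = 1.1177 × 201.71 = 225.46 MPa
Soderberg: 1/n_f = τ_a/S_se + τ_m/S_sy = 183.15/362 + 225.46/654 = 0.50594 + 0.34473 = 0.85067
n_f = 1/0.85067 = 1.176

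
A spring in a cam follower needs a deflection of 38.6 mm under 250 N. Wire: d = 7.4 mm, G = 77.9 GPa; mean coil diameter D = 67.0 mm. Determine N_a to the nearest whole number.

15

Required rate k = F/δ = 250/38.6 = 6.4767 N/mm
N_a = Gd⁴/(8D³k) = (77.9×10³ × 7.4⁴)/(8 × 67.0³ × 6.4767)
    = 2.33595e+08 / 1.55836e+07 = 14.99 → 15 coils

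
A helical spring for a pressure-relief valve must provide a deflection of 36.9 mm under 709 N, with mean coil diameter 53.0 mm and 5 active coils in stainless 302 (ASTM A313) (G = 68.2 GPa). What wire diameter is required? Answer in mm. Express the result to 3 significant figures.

Required rate k = F/δ = 709/36.9 = 19.214 N/mm
d = (8D³N_a·k / G)^(1/4) = (8·53.0³·5·19.214 / (68.2×10³))^0.25
  = (1677.7)^0.25 = 6.4000 mm

6.40 mm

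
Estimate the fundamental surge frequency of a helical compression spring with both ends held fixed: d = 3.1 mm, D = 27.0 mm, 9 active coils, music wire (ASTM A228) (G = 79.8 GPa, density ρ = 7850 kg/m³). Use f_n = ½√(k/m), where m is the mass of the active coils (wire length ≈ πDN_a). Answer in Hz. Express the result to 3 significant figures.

170 Hz

k = Gd⁴/(8D³N_a) = (79.8×10³)(3.1⁴)/(8·27.0³·9) = 5.2003 N/mm = 5200.3 N/m
Wire length L = πDN_a = π·27.0·9 = 763.41 mm
m = ρ·(πd²/4)·L = 7850 × 7.5477×10⁻⁶ m² × 0.76341 m = 0.045231 kg
f_n = ½√(k/m) = 0.5·√(5200.3/0.045231) = 0.5·√(1.1497e+05) = 169.54 Hz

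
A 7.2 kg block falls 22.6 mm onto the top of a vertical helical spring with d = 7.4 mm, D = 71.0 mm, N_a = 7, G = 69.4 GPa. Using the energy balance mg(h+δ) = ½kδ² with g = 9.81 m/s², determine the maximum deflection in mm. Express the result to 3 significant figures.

k = Gd⁴/(8D³N_a) = (69.4×10³)(7.4⁴)/(8·71.0³·7) = 10.383 N/mm
W = mg = 7.2 × 9.81 = 70.632 N
½kδ² − Wδ − Wh = 0 → δ = (W + √(W² + 2kWh))/k
δ = (70.632 + √(4988.9 + 33148.4))/10.383 = (70.632 + 195.29)/10.383 = 25.611 mm

25.6 mm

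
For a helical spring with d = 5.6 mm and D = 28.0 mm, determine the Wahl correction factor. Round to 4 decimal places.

1.3105

C = D/d = 28.0/5.6 = 5.0000
K_W = (4C−1)/(4C−4) + 0.615/C = 19.000/16.000 + 0.1230 = 1.3105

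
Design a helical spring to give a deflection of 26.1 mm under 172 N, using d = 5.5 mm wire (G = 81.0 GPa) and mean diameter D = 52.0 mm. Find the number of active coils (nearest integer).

Required rate k = F/δ = 172/26.1 = 6.59 N/mm
N_a = Gd⁴/(8D³k) = (81.0×10³ × 5.5⁴)/(8 × 52.0³ × 6.59)
    = 7.41201e+07 / 7.4129e+06 = 9.999 → 10 coils

10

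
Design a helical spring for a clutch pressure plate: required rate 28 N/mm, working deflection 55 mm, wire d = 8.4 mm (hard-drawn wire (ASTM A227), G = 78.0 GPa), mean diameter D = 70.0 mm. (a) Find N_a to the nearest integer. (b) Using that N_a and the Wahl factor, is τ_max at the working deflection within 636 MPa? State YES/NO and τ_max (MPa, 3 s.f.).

(a) 5 coils; (b) YES, τ_max = 551 MPa

N_a = Gd⁴/(8D³k) = (78.0×10³)(8.4⁴)/(8·70.0³·28) = 5.054 → N_a = 5
Actual rate k = Gd⁴/(8D³·5) = 28.305 N/mm
Working load F = kδ = 28.305·55 = 1556.8 N
C = 70.0/8.4 = 8.3333; K_W = (4C−1)/(4C−4)+0.615/C = 1.1761
τ_max = K_W·8FD/(πd³) = 1.1761·468.19 = 550.62 MPa
τ_max ≤ 636 MPa → acceptable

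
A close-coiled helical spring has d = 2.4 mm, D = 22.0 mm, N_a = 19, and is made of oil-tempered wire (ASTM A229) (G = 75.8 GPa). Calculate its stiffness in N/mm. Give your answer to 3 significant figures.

1.55 N/mm

k = Gd⁴/(8D³N_a) = (75.8×10³ × 2.4⁴) / (8 × 22.0³ × 19)
  = 2.51486e+06 / 1.6185e+06 = 1.5538 N/mm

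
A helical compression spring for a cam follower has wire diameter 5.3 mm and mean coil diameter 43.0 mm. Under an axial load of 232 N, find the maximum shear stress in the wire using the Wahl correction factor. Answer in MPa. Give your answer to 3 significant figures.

Spring index C = D/d = 43.0/5.3 = 8.1132
K_W = (4C−1)/(4C−4) + 0.615/C = 31.453/28.453 + 0.0758 = 1.1812
τ₀ = 8FD/(πd³) = 8·232·43.0/(π·5.3³) = 79808/467.71 = 170.64 MPa
τ_max = K·τ₀ = 1.1812 × 170.64 = 201.56 MPa

202 MPa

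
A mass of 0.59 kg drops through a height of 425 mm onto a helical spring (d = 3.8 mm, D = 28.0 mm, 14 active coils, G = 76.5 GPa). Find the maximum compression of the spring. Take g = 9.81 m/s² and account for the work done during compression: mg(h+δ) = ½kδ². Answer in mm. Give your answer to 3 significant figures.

28.4 mm

k = Gd⁴/(8D³N_a) = (76.5×10³)(3.8⁴)/(8·28.0³·14) = 6.4879 N/mm
W = mg = 0.59 × 9.81 = 5.7879 N
½kδ² − Wδ − Wh = 0 → δ = (W + √(W² + 2kWh))/k
δ = (5.7879 + √(33.5 + 31918.6))/6.4879 = (5.7879 + 178.75)/6.4879 = 28.444 mm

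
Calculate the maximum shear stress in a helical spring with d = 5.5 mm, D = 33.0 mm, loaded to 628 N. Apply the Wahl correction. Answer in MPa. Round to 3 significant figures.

397 MPa

Spring index C = D/d = 33.0/5.5 = 6.0000
K_W = (4C−1)/(4C−4) + 0.615/C = 23.000/20.000 + 0.1025 = 1.2525
τ₀ = 8FD/(πd³) = 8·628·33.0/(π·5.5³) = 165792/522.68 = 317.19 MPa
τ_max = K·τ₀ = 1.2525 × 317.19 = 397.29 MPa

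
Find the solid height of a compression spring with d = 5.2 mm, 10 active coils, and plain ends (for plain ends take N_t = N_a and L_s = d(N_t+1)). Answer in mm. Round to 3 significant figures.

plain ends: N_t = N_a = 10
L_s = d·(N_t+1) = 5.2 × 11 = 57.2 mm

57.2 mm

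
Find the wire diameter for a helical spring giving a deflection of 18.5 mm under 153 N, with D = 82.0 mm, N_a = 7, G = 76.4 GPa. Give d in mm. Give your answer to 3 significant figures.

Required rate k = F/δ = 153/18.5 = 8.2703 N/mm
d = (8D³N_a·k / G)^(1/4) = (8·82.0³·7·8.2703 / (76.4×10³))^0.25
  = (3342.4)^0.25 = 7.6035 mm

7.60 mm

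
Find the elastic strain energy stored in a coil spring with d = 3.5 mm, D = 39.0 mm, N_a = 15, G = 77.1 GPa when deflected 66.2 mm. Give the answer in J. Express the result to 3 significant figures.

3.56 J

k = Gd⁴/(8D³N_a) = (77.1×10³)(3.5⁴)/(8·39.0³·15) = 1.6254 N/mm
U = ½kδ² = 0.5 × 1.6254 × 66.2² = 3561.5 N·mm = 3.5615 J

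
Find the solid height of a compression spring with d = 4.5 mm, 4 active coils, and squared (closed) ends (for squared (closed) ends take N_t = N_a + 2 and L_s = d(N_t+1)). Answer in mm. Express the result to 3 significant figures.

31.5 mm

squared (closed) ends: N_t = N_a + 2 = 4 + 2 = 6
L_s = d·(N_t+1) = 4.5 × 7 = 31.5 mm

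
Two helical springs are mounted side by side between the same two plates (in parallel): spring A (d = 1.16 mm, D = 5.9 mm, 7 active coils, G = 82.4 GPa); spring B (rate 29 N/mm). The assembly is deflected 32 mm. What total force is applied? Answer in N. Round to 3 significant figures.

1340 N

k_A = Gd⁴/(8D³N_a) = (82.4×10³)(1.16⁴)/(8·5.9³·7) = 12.972 N/mm
Parallel: k_eq = 12.972 + 29 = 41.972 N/mm
F = k_eq·δ = 41.972·32 = 1343.1 N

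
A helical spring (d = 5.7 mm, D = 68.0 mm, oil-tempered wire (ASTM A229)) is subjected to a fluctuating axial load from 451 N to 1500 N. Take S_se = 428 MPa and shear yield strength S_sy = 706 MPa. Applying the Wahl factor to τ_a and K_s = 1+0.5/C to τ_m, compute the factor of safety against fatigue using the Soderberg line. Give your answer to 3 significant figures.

C = D/d = 68.0/5.7 = 11.9298; K_W = (4C−1)/(4C−4)+0.615/C = 1.1202; K_s = 1+0.5/C = 1.0419
F_a = (F_max−F_min)/2 = 524.5 N; F_m = (F_max+F_min)/2 = 975.5 N
τ_a = K_W·8F_aD/(πd³) = 1.1202 × 490.42 = 549.36 MPa
τ_m = K_s·8F_mD/(πd³) = 1.0419 × 912.12 = 950.35 MPa
Soderberg: 1/n_f = τ_a/S_se + τ_m/S_sy = 549.36/428 + 950.35/706 = 1.28354 + 1.34610 = 2.6296
n_f = 1/2.6296 = 0.3803

0.380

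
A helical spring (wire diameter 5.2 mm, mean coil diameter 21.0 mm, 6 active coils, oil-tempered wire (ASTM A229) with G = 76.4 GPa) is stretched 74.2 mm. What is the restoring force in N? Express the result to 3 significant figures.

9320 N

k = Gd⁴/(8D³N_a) = (76.4×10³)(5.2⁴)/(8·21.0³·6) = 125.66 N/mm
F = k·δ = 125.66 × 74.2 = 9324.2 N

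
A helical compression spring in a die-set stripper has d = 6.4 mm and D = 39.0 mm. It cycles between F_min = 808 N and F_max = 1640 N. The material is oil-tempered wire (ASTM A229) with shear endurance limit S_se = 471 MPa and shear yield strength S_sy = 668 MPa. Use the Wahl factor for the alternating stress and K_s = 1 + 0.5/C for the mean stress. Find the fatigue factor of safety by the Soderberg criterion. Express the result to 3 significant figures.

C = D/d = 39.0/6.4 = 6.0938; K_W = (4C−1)/(4C−4)+0.615/C = 1.2482; K_s = 1+0.5/C = 1.0821
F_a = (F_max−F_min)/2 = 416 N; F_m = (F_max+F_min)/2 = 1224 N
τ_a = K_W·8F_aD/(πd³) = 1.2482 × 157.6 = 196.71 MPa
τ_m = K_s·8F_mD/(πd³) = 1.0821 × 463.71 = 501.76 MPa
Soderberg: 1/n_f = τ_a/S_se + τ_m/S_sy = 196.71/471 + 501.76/668 = 0.41765 + 0.75113 = 1.1688
n_f = 1/1.1688 = 0.8556

0.856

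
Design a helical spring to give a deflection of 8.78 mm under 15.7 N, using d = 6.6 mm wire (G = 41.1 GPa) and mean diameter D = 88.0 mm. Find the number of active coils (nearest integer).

8

Required rate k = F/δ = 15.7/8.78 = 1.7882 N/mm
N_a = Gd⁴/(8D³k) = (41.1×10³ × 6.6⁴)/(8 × 88.0³ × 1.7882)
    = 7.79862e+07 / 9.74862e+06 = 8 → 8 coils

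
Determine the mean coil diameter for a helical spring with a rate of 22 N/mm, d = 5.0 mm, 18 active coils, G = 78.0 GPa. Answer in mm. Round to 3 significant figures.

24.9 mm

D = (Gd⁴/(8N_a·k))^(1/3) = (78.0×10³·5.0⁴/(8·18·22))^(1/3)
  = (15388.3)^(1/3) = 24.8731 mm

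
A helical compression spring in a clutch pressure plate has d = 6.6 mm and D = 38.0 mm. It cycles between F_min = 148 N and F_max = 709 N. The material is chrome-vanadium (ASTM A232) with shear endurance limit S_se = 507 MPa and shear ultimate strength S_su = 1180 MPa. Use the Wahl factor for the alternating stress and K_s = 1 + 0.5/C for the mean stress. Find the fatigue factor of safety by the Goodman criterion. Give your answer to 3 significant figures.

2.72

C = D/d = 38.0/6.6 = 5.7576; K_W = (4C−1)/(4C−4)+0.615/C = 1.2645; K_s = 1+0.5/C = 1.0868
F_a = (F_max−F_min)/2 = 280.5 N; F_m = (F_max+F_min)/2 = 428.5 N
τ_a = K_W·8F_aD/(πd³) = 1.2645 × 94.411 = 119.38 MPa
τ_m = K_s·8F_mD/(πd³) = 1.0868 × 144.23 = 156.75 MPa
Goodman: 1/n_f = τ_a/S_se + τ_m/S_su = 119.38/507 + 156.75/1180 = 0.23546 + 0.13284 = 0.3683
n_f = 1/0.3683 = 2.715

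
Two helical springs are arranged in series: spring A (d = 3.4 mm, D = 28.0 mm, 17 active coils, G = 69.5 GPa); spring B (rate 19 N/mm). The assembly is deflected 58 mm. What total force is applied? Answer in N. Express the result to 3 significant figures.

k_A = Gd⁴/(8D³N_a) = (69.5×10³)(3.4⁴)/(8·28.0³·17) = 3.1109 N/mm
Series: 1/k_eq = 1/3.1109 + 1/19 = 0.37408; k_eq = 2.6732 N/mm
F = k_eq·δ = 2.6732·58 = 155.05 N

155 N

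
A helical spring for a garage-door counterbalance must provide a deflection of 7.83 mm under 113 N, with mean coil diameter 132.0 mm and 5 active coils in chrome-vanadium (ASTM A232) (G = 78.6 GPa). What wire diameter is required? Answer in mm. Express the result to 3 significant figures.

11.4 mm

Required rate k = F/δ = 113/7.83 = 14.432 N/mm
d = (8D³N_a·k / G)^(1/4) = (8·132.0³·5·14.432 / (78.6×10³))^0.25
  = (16892)^0.25 = 11.4004 mm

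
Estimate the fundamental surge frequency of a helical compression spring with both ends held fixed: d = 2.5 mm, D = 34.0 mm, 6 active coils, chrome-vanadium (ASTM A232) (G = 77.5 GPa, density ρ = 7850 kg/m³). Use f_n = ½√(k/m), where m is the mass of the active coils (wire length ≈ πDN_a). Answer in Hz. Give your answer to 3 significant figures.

127 Hz

k = Gd⁴/(8D³N_a) = (77.5×10³)(2.5⁴)/(8·34.0³·6) = 1.6047 N/mm = 1604.7 N/m
Wire length L = πDN_a = π·34.0·6 = 640.88 mm
m = ρ·(πd²/4)·L = 7850 × 4.9087×10⁻⁶ m² × 0.64088 m = 0.024696 kg
f_n = ½√(k/m) = 0.5·√(1604.7/0.024696) = 0.5·√(64978) = 127.45 Hz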